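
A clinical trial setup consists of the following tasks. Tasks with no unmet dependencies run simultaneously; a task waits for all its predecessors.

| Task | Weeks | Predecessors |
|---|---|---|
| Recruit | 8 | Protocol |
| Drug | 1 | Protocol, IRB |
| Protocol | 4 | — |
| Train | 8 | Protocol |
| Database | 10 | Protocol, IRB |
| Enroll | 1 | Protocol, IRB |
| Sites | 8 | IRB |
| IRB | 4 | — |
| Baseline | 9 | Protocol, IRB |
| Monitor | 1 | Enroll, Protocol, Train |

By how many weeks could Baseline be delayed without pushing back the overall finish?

1

Protocol→Database = 4+10 = 14 sets the makespan at 14 weeks.
The longest chain containing Baseline totals 13 weeks.
Float = 14 − 13 = 1.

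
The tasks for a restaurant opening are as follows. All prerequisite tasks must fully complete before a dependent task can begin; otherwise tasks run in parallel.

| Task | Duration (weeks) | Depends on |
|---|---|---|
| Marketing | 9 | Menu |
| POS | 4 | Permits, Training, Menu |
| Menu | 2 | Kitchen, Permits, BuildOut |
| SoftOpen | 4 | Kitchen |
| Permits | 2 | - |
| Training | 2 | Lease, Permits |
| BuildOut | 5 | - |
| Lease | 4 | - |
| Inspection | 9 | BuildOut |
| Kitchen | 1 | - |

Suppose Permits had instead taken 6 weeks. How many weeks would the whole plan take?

The binding path is BuildOut→Menu→Marketing = 5+2+9 = 16; finish at 16 weeks.
Permits is off the critical path — its longest chain is 13 weeks, giving 3 of slack.
The binding chain switches to Permits→Menu→Marketing = 6+2+9 = 17; finish 17 weeks.

17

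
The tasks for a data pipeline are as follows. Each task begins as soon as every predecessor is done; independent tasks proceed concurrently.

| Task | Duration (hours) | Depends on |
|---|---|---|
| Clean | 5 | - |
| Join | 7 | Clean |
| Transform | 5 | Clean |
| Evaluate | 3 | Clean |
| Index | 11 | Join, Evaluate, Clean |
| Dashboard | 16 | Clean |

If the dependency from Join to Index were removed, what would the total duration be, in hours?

Original critical path: Clean→Join→Index = 5+7+11 = 23 ⇒ 23 hours.
Without Join→Index, Index's earliest start moves from 12 to 8.
New critical path: Clean→Dashboard = 5+16 = 21 ⇒ 21 hours.

21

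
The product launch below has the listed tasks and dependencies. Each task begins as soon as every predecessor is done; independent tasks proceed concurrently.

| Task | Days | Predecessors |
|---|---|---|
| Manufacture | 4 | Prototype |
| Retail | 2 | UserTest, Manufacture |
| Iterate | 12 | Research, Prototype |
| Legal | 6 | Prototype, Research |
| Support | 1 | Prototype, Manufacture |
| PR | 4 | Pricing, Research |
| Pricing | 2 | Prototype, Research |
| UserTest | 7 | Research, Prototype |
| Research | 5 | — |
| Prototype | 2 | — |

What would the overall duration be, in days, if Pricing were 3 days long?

17

Baseline: Research→Iterate = 5+12 = 17 → 17 days.
Pricing is off the critical path — its longest chain is 11 days, giving 6 of slack.
That remains the longest chain; total 17 days.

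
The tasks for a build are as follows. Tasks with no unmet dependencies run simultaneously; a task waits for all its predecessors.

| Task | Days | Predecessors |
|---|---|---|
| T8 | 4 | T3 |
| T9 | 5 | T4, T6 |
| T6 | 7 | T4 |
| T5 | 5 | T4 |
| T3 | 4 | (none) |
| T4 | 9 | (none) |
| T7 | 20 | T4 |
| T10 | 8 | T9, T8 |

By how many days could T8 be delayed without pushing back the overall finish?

13

T4→T6→T9→T10 = 9+7+5+8 = 29 sets the makespan at 29 days.
The longest chain containing T8 totals 16 days.
Float = 29 − 16 = 13.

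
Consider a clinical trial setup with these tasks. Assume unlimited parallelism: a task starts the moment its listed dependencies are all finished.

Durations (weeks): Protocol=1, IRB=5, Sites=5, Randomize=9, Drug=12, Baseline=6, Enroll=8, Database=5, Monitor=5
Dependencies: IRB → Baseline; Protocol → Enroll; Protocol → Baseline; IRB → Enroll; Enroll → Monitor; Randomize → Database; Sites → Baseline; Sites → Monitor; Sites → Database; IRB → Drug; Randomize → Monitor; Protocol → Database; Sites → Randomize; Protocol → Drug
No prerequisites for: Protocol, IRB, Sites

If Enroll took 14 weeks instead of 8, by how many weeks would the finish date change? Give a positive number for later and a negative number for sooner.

5

Baseline: Sites→Randomize→Database = 5+9+5 = 19 → 19 weeks.
Enroll is off the critical path — its longest chain is 18 weeks, giving 1 of slack.
Now IRB→Enroll→Monitor = 5+14+5 = 24 is longest, so the finish becomes 24 weeks.
Change in finish: 24 − 19 = +5 weeks.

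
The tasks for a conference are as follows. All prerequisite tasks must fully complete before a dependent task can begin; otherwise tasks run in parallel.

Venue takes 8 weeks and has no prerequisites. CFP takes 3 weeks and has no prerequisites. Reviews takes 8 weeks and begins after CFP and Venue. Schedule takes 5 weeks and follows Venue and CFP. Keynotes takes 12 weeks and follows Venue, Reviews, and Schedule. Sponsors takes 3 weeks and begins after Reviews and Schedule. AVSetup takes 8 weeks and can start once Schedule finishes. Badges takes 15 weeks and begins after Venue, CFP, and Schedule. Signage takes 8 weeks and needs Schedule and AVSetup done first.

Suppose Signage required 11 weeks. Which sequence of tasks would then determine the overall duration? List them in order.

Critical path before the change: Venue→Schedule→AVSetup→Signage = 8+5+8+8 = 29 giving 29 weeks.
Signage is on the critical path; changing it to 11 makes that path 32 weeks.
No other chain overtakes it, so the finish is 32 weeks.

Venue, Schedule, AVSetup, Signage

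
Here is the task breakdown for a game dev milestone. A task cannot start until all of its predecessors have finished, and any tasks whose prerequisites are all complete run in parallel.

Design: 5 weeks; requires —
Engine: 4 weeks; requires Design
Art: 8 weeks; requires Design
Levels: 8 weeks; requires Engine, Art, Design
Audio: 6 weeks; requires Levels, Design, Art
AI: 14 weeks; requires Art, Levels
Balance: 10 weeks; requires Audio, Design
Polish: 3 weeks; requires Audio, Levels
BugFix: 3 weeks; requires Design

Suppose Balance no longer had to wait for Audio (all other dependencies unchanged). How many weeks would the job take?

35

With the dependency in place, Design→Art→Levels→Audio→Balance = 5+8+8+6+10 = 37 sets the finish at 37 weeks.
Without Audio→Balance, Balance's earliest start moves from 27 to 5.
New critical path: Design→Art→Levels→AI = 5+8+8+14 = 35 ⇒ 35 weeks.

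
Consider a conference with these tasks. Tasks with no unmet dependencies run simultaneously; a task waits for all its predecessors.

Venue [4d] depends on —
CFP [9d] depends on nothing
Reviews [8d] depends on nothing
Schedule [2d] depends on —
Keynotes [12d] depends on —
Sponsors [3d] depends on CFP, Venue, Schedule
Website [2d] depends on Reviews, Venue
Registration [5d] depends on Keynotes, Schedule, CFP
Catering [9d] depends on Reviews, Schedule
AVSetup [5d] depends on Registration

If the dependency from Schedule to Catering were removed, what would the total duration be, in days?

22

With the dependency in place, Keynotes→Registration→AVSetup = 12+5+5 = 22 sets the finish at 22 days.
Dropping Schedule→Catering doesn't change Catering's earliest start (8); another predecessor still binds.
New critical path: Keynotes→Registration→AVSetup = 12+5+5 = 22 ⇒ 22 days.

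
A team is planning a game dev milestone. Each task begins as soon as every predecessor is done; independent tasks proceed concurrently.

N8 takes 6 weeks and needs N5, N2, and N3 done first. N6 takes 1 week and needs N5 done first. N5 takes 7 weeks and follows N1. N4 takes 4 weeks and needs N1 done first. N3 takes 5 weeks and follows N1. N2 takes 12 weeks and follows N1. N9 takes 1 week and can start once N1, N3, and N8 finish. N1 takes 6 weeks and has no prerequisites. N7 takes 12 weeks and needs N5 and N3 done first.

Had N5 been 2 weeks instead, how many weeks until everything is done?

25

Critical path before the change: N1→N5→N7 = 6+7+12 = 25 giving 25 weeks.
Since N5 is critical, the -5 change carries straight to that chain (now 20 weeks).
New critical path: N1→N2→N8→N9 = 6+12+6+1 = 25 ⇒ 25 weeks.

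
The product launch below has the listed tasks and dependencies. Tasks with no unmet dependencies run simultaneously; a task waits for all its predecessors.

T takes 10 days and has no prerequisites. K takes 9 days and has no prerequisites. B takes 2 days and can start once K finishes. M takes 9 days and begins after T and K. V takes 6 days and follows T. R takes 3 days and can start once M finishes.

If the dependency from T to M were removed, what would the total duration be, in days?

With the dependency in place, T→M→R = 10+9+3 = 22 sets the finish at 22 days.
Without T→M, M's earliest start moves from 10 to 9.
The longest chain is now K→M→R = 9+9+3 = 21, so the project takes 21 days.

21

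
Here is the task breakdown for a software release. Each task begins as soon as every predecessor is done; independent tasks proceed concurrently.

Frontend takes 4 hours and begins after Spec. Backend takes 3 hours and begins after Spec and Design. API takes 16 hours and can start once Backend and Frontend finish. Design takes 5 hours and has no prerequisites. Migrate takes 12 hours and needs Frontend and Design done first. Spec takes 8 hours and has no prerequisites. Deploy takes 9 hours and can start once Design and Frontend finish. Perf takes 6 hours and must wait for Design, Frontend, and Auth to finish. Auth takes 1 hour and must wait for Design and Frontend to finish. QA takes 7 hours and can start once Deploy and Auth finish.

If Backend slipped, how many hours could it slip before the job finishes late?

Critical path: Spec→Frontend→API = 8+4+16 = 28, so the finish is 28 hours.
Longest path through Backend: 27 hours (earliest finish 11, latest finish 12).
Float = 28 − 27 = 1.

1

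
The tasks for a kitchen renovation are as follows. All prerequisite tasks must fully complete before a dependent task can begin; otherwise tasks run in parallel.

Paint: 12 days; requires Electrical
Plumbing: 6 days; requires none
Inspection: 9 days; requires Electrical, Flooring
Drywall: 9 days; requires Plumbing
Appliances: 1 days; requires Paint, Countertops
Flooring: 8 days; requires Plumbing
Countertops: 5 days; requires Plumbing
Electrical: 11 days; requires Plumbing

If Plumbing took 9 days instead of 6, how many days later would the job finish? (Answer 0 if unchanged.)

3

Actual critical path: Plumbing→Electrical→Paint→Appliances = 6+11+12+1 = 30 ⇒ 30 days.
Since Plumbing is critical, the +3 change carries straight to that chain (now 33 days).
The critical path is still Plumbing→Electrical→Paint→Appliances; finish is now 33 days.
Change in finish: 33 − 30 = +3 days.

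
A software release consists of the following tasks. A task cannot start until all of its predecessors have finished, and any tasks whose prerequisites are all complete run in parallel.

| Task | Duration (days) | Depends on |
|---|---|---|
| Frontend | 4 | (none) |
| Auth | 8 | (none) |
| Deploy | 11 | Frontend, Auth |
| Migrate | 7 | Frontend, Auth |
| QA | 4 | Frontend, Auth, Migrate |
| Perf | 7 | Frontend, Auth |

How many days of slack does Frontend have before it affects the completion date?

The longest chain is Auth→Deploy = 8+11 = 19; overall finish 19 days.
The longest chain containing Frontend totals 15 days.
Slack of Frontend = 4 − 0 = 4 days.

4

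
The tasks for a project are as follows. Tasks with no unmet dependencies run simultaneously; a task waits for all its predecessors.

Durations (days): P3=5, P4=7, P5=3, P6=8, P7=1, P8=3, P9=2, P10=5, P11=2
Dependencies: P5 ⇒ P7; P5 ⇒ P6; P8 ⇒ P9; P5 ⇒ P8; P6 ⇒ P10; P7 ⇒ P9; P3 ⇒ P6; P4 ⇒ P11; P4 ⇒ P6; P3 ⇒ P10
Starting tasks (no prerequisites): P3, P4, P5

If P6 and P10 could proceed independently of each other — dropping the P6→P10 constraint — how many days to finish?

15

Original critical path: P4→P6→P10 = 7+8+5 = 20 ⇒ 20 days.
Without P6→P10, P10's earliest start moves from 15 to 5.
The longest chain is now P4→P6 = 7+8 = 15, so the project takes 15 days.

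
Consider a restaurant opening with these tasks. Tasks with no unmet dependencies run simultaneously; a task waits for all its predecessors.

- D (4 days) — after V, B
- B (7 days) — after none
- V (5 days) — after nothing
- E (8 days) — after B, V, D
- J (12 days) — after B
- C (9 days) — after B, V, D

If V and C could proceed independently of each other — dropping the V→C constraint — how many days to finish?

Original critical path: B→D→C = 7+4+9 = 20 ⇒ 20 days.
Dropping V→C doesn't change C's earliest start (11); another predecessor still binds.
The longest chain is now B→D→C = 7+4+9 = 20, so the restaurant opening takes 20 days.

20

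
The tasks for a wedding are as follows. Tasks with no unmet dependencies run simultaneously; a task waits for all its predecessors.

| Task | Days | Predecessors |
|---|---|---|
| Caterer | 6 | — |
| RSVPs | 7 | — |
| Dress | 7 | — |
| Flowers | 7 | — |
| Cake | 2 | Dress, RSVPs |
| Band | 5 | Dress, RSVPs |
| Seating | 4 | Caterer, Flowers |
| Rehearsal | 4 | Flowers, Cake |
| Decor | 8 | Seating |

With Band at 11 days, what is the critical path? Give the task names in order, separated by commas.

Flowers, Seating, Decor

The binding path is Flowers→Seating→Decor = 7+4+8 = 19; finish at 19 days.
The longest path through Band is only 12 days, so Band has float 7.
The critical path is still Flowers→Seating→Decor; finish is now 19 days.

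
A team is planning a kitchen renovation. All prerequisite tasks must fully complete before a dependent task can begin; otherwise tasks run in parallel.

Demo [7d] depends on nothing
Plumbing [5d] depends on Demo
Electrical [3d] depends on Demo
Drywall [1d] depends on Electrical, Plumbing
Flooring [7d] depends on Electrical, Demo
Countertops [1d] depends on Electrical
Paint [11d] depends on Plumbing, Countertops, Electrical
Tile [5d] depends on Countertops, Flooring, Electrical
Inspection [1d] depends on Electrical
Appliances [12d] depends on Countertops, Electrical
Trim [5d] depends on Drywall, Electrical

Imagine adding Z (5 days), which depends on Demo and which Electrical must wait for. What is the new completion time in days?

Originally the plan takes 23 days.
With Z inserted, Electrical now waits for max(Demo, Z).
New critical path: Demo→Z→Electrical→Countertops→Appliances = 7+5+3+1+12 = 28 ⇒ 28 days.

28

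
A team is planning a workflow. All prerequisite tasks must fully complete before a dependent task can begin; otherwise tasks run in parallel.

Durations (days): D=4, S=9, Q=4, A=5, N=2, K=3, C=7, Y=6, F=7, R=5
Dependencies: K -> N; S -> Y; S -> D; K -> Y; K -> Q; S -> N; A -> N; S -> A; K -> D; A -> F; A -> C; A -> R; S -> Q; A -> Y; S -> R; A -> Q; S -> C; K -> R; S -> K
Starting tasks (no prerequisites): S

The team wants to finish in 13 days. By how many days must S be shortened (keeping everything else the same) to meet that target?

8

Current finish: 21 days; target: 13.
S is on every critical path, so each day cut from S cuts the finish by one (this holds down to a finish of 13).
Need 21 − 13 = 8 days off S → S becomes 1 day, finish becomes 13.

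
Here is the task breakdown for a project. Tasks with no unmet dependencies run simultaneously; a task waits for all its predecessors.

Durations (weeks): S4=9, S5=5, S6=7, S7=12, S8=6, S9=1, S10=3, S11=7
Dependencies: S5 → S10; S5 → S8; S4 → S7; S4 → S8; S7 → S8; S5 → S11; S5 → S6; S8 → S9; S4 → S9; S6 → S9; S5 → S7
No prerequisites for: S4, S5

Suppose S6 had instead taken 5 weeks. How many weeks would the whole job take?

28

As given, the longest chain is S4→S7→S8→S9 = 9+12+6+1 = 28, so the finish is 28 weeks.
The longest path through S6 is only 13 weeks, so S6 has float 15.
That remains the longest chain; total 28 weeks.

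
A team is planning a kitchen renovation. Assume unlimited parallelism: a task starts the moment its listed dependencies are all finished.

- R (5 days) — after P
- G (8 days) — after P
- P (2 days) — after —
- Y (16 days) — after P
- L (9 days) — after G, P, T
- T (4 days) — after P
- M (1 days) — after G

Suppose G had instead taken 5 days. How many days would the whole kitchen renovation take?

Critical path before the change: P→G→L = 2+8+9 = 19 giving 19 days.
G is on the critical path; changing it to 5 makes that path 16 days.
The binding chain switches to P→Y = 2+16 = 18; finish 18 days.

18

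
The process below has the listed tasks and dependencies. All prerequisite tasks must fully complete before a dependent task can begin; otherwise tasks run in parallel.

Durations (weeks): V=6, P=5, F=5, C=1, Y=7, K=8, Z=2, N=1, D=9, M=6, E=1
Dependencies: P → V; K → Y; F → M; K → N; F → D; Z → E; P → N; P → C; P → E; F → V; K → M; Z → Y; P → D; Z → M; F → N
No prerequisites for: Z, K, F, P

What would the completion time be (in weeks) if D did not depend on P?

Before: longest chain K→Y = 8+7 = 15, finish 15.
Dropping P→D doesn't change D's earliest start (5); another predecessor still binds.
The longest chain is now K→Y = 8+7 = 15, so the job takes 15 weeks.

15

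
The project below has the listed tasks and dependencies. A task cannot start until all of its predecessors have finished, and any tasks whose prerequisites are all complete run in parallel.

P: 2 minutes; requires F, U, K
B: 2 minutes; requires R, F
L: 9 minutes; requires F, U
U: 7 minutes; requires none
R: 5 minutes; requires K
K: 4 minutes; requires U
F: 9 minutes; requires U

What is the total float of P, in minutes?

Critical path: U→F→L = 7+9+9 = 25, so the finish is 25 minutes.
The longest chain containing P totals 18 minutes.
Float = 25 − 18 = 7.

7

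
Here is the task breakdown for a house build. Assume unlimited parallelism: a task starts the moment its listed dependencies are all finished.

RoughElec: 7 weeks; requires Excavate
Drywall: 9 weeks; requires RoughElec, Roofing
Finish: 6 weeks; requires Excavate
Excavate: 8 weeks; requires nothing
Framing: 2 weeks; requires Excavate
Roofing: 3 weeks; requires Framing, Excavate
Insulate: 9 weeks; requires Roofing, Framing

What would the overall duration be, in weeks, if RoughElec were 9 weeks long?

26

Actual critical path: Excavate→RoughElec→Drywall = 8+7+9 = 24 ⇒ 24 weeks.
RoughElec is on the critical path; changing it to 9 makes that path 26 weeks.
No other chain overtakes it, so the finish is 26 weeks.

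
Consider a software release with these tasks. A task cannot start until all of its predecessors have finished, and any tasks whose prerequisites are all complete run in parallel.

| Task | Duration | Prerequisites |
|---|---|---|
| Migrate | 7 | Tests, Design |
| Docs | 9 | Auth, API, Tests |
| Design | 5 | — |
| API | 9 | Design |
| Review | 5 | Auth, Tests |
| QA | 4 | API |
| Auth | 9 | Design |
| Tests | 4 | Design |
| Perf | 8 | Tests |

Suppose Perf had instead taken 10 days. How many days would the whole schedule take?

As given, the longest chain is Design→API→Docs = 5+9+9 = 23, so the finish is 23 days.
Perf has 6 days of float (longest path through it is 17).
No other chain overtakes it, so the finish is 23 days.

23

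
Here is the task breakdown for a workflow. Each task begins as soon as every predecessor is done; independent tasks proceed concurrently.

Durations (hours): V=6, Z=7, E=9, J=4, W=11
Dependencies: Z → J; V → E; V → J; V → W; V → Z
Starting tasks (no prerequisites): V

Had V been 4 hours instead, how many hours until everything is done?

15

As given, the longest chain is V→Z→J = 6+7+4 = 17, so the finish is 17 hours.
V lies on that path, so at 4 hours the path becomes 15 hours.
That remains the longest chain; total 15 hours.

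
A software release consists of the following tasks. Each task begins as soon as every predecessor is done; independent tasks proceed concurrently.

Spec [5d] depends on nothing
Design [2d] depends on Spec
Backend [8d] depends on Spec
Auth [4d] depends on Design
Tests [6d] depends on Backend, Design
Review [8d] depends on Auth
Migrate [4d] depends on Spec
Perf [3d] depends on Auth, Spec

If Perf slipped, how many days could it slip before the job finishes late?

The longest chain is Spec→Design→Auth→Review = 5+2+4+8 = 19; overall finish 19 days.
Longest path through Perf: 14 days (earliest finish 14, latest finish 19).
Slack of Perf = 16 − 11 = 5 days.

5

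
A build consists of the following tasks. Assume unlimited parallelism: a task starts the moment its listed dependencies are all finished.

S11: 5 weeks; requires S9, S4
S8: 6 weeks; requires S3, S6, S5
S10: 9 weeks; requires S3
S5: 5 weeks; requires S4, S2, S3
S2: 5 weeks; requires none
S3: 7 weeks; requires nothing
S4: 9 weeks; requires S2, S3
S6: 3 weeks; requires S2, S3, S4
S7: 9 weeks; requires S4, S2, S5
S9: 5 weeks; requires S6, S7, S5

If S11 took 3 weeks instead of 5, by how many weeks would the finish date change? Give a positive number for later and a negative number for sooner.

As given, the longest chain is S3→S4→S5→S7→S9→S11 = 7+9+5+9+5+5 = 40, so the finish is 40 weeks.
Since S11 is critical, the -2 change carries straight to that chain (now 38 weeks).
No other chain overtakes it, so the finish is 38 weeks.
Change in finish: 38 − 40 = -2 weeks.

-2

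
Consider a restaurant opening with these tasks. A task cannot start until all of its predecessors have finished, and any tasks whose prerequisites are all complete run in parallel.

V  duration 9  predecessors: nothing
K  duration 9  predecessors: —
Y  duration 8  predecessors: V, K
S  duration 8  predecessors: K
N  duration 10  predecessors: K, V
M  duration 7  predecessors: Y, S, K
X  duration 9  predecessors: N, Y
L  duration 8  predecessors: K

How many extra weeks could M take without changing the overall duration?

The longest chain is V→N→X = 9+10+9 = 28; overall finish 28 weeks.
M finishes as early as 24 and must finish by 28.
So M can slip 28 − 24 = 4 weeks.

4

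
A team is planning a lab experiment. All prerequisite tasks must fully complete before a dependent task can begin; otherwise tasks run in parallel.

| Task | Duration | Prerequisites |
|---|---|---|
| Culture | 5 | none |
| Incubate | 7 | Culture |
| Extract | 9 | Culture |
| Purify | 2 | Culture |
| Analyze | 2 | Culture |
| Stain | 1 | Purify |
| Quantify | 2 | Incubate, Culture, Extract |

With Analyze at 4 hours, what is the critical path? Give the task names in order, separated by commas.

Culture, Extract, Quantify

The binding path is Culture→Extract→Quantify = 5+9+2 = 16; finish at 16 hours.
The longest path through Analyze is only 7 hours, so Analyze has float 9.
No other chain overtakes it, so the finish is 16 hours.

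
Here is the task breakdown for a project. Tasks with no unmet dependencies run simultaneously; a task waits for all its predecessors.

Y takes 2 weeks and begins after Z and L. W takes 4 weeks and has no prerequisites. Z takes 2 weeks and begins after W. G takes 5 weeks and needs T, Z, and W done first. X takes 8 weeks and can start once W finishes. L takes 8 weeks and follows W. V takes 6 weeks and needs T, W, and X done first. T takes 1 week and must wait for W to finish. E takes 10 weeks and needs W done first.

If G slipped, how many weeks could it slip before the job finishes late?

7

The longest chain is W→X→V = 4+8+6 = 18; overall finish 18 weeks.
Longest path through G: 11 weeks (earliest finish 11, latest finish 18).
Float = 18 − 11 = 7.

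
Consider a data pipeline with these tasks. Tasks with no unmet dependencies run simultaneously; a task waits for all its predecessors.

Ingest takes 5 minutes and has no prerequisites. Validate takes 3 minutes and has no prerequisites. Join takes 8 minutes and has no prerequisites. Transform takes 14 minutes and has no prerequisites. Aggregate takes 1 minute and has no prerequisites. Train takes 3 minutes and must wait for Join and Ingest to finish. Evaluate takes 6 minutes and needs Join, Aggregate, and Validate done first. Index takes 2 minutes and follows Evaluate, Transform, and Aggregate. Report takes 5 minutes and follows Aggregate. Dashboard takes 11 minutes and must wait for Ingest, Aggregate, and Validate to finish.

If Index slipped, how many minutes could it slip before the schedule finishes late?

Critical path: Ingest→Dashboard = 5+11 = 16, so the finish is 16 minutes.
The longest chain containing Index totals 16 minutes.
Slack of Index = 14 − 14 = 0 minutes.

0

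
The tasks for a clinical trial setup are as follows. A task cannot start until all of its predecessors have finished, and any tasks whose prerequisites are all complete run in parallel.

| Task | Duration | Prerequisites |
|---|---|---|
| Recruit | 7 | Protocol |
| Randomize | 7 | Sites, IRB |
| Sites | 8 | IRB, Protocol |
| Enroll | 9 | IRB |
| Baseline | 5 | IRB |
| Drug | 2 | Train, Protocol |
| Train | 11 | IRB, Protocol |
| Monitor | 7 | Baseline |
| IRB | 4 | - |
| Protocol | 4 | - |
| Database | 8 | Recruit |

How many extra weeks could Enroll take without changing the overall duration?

6

Critical path: Protocol→Sites→Randomize = 4+8+7 = 19, so the finish is 19 weeks.
The longest chain containing Enroll totals 13 weeks.
So Enroll can slip 19 − 13 = 6 weeks.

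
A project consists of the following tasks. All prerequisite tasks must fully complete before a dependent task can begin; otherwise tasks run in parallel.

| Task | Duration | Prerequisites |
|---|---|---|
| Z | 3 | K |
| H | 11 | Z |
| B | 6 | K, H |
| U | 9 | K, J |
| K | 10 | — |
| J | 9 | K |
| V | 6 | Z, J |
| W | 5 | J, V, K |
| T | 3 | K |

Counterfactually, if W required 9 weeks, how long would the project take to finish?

Actual critical path: K→J→V→W = 10+9+6+5 = 30 ⇒ 30 weeks.
Since W is critical, the +4 change carries straight to that chain (now 34 weeks).
That remains the longest chain; total 34 weeks.

34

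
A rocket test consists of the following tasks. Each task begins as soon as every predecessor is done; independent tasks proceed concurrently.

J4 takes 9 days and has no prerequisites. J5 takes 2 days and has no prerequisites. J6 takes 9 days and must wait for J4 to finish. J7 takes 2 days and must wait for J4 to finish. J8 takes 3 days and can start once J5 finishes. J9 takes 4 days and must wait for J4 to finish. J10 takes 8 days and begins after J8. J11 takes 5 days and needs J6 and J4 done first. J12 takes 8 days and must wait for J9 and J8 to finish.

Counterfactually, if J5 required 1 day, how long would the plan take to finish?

23

Actual critical path: J4→J6→J11 = 9+9+5 = 23 ⇒ 23 days.
J5 has 10 days of float (longest path through it is 13).
That remains the longest chain; total 23 days.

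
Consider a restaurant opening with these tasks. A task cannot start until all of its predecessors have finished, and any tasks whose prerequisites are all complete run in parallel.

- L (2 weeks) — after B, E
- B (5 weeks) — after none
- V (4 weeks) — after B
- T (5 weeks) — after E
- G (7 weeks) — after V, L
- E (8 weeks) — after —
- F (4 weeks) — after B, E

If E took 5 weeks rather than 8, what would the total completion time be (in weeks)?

16

As given, the longest chain is E→L→G = 8+2+7 = 17, so the finish is 17 weeks.
E is on the critical path; changing it to 5 makes that path 14 weeks.
Now B→V→G = 5+4+7 = 16 is longest, so the finish becomes 16 weeks.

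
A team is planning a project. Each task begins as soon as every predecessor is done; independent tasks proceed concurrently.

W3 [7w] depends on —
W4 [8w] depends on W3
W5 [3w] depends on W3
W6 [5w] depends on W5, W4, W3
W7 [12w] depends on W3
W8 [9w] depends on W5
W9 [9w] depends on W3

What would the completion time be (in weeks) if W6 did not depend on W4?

19

With the dependency in place, W3→W4→W6 = 7+8+5 = 20 sets the finish at 20 weeks.
Without W4→W6, W6's earliest start moves from 15 to 10.
The longest chain is now W3→W5→W8 = 7+3+9 = 19, so the job takes 19 weeks.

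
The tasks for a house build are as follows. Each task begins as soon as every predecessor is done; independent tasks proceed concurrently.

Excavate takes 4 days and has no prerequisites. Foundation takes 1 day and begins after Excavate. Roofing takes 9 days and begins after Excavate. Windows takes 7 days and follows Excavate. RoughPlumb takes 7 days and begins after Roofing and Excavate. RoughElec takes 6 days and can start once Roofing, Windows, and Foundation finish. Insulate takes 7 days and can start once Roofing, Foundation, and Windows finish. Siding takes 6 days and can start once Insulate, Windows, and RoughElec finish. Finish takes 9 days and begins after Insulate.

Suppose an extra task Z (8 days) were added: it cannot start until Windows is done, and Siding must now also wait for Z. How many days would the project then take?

Originally the project takes 29 days.
With Z inserted, Siding now waits for max(Insulate, Windows, RoughElec, Z).
New critical path: Excavate→Roofing→Insulate→Finish = 4+9+7+9 = 29 ⇒ 29 days.

29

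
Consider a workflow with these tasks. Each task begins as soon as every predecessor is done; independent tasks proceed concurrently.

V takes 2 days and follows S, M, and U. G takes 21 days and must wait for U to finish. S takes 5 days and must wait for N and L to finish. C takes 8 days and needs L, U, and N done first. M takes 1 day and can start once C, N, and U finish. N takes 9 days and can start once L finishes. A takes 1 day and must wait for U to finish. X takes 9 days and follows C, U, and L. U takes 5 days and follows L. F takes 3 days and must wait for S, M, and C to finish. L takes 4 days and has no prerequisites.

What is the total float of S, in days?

Critical path: L→N→C→X = 4+9+8+9 = 30, so the finish is 30 days.
S finishes as early as 18 and must finish by 27.
Slack of S = 22 − 13 = 9 days.

9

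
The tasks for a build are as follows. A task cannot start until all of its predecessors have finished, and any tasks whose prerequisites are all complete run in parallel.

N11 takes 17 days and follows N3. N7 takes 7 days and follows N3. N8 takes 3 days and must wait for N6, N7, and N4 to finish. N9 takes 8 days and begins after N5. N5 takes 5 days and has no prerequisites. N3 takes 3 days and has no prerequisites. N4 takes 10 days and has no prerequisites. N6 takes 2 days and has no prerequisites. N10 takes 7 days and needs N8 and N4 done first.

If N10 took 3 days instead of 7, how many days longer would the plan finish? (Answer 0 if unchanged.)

As given, the longest chain is N3→N7→N8→N10 = 3+7+3+7 = 20, so the finish is 20 days.
N10 is on the critical path; changing it to 3 makes that path 16 days.
New critical path: N3→N11 = 3+17 = 20 ⇒ 20 days.
Change in finish: 20 − 20 = +0 days.

0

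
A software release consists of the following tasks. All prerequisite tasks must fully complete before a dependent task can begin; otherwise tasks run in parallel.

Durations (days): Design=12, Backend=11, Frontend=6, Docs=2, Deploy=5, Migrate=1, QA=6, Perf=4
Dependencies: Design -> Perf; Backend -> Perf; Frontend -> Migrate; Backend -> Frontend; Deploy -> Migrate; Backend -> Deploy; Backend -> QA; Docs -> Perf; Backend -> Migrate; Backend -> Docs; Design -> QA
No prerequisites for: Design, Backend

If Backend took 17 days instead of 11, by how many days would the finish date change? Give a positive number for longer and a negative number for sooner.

Actual critical path: Backend→Frontend→Migrate = 11+6+1 = 18 ⇒ 18 days.
Backend lies on that path, so at 17 days the path becomes 24 days.
That remains the longest chain; total 24 days.
Change in finish: 24 − 18 = +6 days.

6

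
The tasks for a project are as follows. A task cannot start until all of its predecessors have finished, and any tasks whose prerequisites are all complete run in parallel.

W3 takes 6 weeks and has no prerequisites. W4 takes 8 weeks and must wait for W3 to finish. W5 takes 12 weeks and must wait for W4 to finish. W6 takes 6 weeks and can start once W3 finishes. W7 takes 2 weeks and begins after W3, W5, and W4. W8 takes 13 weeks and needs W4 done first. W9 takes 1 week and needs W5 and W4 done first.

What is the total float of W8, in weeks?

Critical path: W3→W4→W5→W7 = 6+8+12+2 = 28, so the finish is 28 weeks.
Longest path through W8: 27 weeks (earliest finish 27, latest finish 28).
So W8 can slip 28 − 27 = 1 week.

1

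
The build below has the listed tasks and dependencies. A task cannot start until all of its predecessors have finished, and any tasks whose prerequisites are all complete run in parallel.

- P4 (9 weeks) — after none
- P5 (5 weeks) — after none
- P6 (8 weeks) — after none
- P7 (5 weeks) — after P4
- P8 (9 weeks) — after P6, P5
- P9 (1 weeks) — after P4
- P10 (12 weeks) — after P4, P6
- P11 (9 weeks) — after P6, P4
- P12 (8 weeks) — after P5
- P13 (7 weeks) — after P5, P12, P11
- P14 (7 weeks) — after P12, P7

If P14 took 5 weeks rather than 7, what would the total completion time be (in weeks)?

The binding path is P4→P11→P13 = 9+9+7 = 25; finish at 25 weeks.
The longest path through P14 is only 21 weeks, so P14 has float 4.
No other chain overtakes it, so the finish is 25 weeks.

25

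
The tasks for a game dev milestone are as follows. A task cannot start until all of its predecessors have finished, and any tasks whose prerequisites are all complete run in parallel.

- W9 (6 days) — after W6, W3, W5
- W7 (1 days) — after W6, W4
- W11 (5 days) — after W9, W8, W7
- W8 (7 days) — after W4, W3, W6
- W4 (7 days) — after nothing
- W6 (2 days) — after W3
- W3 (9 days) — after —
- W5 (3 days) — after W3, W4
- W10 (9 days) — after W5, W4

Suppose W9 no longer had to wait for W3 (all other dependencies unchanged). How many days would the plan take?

23

Before: longest chain W3→W5→W9→W11 = 9+3+6+5 = 23, finish 23.
Dropping W3→W9 doesn't change W9's earliest start (12); another predecessor still binds.
New critical path: W3→W5→W9→W11 = 9+3+6+5 = 23 ⇒ 23 days.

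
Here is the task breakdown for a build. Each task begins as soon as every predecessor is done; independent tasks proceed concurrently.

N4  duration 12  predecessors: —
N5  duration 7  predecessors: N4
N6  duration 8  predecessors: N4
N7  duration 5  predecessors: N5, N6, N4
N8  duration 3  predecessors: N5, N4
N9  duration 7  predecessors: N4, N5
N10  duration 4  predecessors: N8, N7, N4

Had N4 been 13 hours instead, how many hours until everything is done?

30

The binding path is N4→N6→N7→N10 = 12+8+5+4 = 29; finish at 29 hours.
N4 lies on that path, so at 13 hours the path becomes 30 hours.
No other chain overtakes it, so the finish is 30 hours.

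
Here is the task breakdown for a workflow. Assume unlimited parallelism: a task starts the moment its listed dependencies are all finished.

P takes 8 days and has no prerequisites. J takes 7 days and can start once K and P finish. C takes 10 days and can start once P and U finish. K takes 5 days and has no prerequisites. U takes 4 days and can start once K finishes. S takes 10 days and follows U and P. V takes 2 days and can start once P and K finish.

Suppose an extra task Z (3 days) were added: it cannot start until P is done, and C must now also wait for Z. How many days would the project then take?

Originally the project takes 19 days.
With Z inserted, C now waits for max(P, U, Z).
New critical path: P→Z→C = 8+3+10 = 21 ⇒ 21 days.

21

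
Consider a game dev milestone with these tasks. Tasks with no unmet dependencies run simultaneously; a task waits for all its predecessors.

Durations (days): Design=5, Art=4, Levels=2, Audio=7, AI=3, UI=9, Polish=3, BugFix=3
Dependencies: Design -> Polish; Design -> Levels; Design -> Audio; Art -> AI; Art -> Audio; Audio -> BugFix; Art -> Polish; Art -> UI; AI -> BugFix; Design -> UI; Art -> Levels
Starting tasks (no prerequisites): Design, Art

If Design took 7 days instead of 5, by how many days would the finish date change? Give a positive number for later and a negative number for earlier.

As given, the longest chain is Design→Audio→BugFix = 5+7+3 = 15, so the finish is 15 days.
Design is on the critical path; changing it to 7 makes that path 17 days.
That remains the longest chain; total 17 days.
Change in finish: 17 − 15 = +2 days.

2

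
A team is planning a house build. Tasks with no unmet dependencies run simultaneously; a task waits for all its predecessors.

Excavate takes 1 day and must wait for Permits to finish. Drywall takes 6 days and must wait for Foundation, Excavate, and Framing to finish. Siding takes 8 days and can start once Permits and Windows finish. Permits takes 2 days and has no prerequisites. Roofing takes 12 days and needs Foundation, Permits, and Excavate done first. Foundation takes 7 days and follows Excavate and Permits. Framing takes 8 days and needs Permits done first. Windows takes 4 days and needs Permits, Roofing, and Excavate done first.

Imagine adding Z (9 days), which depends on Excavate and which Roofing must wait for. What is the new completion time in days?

Originally the schedule takes 34 days.
With Z inserted, Roofing now waits for max(Foundation, Permits, Excavate, Z).
New critical path: Permits→Excavate→Z→Roofing→Windows→Siding = 2+1+9+12+4+8 = 36 ⇒ 36 days.

36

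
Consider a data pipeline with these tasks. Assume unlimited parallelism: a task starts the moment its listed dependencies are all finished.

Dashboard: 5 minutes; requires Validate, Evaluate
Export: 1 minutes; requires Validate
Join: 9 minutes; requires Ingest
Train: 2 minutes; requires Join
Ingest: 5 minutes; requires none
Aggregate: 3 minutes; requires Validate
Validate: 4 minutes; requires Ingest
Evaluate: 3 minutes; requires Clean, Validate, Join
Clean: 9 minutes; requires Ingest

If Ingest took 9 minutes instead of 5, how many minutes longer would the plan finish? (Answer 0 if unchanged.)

4

As given, the longest chain is Ingest→Clean→Evaluate→Dashboard = 5+9+3+5 = 22, so the finish is 22 minutes.
Ingest is on the critical path; changing it to 9 makes that path 26 minutes.
No other chain overtakes it, so the finish is 26 minutes.
Change in finish: 26 − 22 = +4 minutes.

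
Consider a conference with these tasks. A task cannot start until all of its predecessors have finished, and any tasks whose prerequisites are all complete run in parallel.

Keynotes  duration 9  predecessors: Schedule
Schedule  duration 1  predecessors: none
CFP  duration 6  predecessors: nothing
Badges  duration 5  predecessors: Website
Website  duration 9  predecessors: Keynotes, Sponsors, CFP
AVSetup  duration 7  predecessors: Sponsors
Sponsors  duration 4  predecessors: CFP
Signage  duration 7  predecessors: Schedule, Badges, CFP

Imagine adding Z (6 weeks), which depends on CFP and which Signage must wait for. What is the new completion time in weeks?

Originally the conference takes 31 weeks.
With Z inserted, Signage now waits for max(Schedule, Badges, CFP, Z).
New critical path: CFP→Sponsors→Website→Badges→Signage = 6+4+9+5+7 = 31 ⇒ 31 weeks.

31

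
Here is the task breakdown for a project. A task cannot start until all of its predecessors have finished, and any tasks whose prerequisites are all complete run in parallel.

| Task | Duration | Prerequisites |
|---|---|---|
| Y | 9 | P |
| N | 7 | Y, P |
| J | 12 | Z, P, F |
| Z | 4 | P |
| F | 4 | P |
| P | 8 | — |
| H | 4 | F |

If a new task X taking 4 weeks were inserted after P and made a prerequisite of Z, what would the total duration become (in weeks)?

28

Originally the project takes 24 weeks.
With X inserted, Z now waits for max(P, X).
New critical path: P→X→Z→J = 8+4+4+12 = 28 ⇒ 28 weeks.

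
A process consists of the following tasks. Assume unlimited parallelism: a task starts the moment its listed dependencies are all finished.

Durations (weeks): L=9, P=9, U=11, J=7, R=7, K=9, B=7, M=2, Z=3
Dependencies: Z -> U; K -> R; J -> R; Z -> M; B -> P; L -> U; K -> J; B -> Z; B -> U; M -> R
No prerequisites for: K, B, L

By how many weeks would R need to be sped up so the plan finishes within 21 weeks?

2

Current finish: 23 weeks; target: 21.
R is on every critical path, so each week cut from R cuts the finish by one (this holds down to a finish of 21).
Need 23 − 21 = 2 weeks off R → R becomes 5 weeks, finish becomes 21.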